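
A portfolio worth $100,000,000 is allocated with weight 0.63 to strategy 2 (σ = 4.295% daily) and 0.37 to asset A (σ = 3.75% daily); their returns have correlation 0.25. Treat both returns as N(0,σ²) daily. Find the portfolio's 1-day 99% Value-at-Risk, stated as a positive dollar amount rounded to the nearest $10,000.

σ_p² = 0.63²·4.295² + 0.37²·3.75² + 2·0.25·0.63·0.37·4.295·3.75 = 11.1240 (%²).
σ_p = √11.1240 = 3.335%.
At 99%, z = 2.326.
VaR = 2.326 × 3.335% = 7.757%; on $100,000,000 that is $7,757,000.

$7,760,000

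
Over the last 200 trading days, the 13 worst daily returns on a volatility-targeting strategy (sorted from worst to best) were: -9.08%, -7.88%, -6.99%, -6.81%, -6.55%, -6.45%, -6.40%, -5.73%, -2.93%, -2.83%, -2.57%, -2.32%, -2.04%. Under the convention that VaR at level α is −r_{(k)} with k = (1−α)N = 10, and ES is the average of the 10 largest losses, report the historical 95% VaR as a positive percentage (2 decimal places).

k = 10; the 10th lowest return is -2.83%, so VaR = 2.83%.

2.83%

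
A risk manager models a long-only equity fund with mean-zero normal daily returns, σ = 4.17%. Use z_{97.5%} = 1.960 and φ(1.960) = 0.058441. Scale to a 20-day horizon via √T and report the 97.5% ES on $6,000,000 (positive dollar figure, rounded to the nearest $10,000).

σ_{20d} = 4.17% × √20 = 18.649%.
ES multiplier = φ(z)/(1−α) = 0.058441/0.025 = 2.338.
ES = 18.649% × 2.338 = 43.601%; on $6,000,000: $2,616,060.

$2,620,000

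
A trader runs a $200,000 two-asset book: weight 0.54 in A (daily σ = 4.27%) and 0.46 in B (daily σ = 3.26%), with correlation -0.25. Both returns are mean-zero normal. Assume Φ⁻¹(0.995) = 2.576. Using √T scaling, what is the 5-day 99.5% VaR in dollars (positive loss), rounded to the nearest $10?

$27,830

σ_p = √(0.54²·4.27² + 0.46²·3.26² + 2·-0.25·0.54·0.46·4.27·3.26) = 2.416%.
σ_{5d} = 2.416% × √5 = 5.402%.
VaR = 2.576 × 5.402% = 13.916%; on $200,000 that is $27,832.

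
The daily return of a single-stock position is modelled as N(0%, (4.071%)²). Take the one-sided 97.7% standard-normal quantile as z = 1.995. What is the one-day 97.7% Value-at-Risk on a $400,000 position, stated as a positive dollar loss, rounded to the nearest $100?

VaR = z·σ = 1.995 × 4.071% = 8.122%.
On $400,000: 0.08122 × $400,000 = $32,488.

$32,500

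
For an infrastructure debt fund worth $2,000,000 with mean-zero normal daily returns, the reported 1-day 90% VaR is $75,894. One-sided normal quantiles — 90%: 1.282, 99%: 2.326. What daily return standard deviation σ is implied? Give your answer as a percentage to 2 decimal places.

2.96%

VaR as a fraction: $75,894 / $2,000,000 = 3.795%.
σ = VaR / z = 3.795% / 1.282 = 2.960%.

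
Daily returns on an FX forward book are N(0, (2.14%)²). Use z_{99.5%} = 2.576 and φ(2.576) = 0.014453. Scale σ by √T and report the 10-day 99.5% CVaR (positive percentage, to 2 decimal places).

σ_{10d} = 2.14% × √10 = 6.767%.
ES multiplier = φ(z)/(1−α) = 0.014453/0.005 = 2.891.
ES = 6.767% × 2.891 = 19.563%.

19.56%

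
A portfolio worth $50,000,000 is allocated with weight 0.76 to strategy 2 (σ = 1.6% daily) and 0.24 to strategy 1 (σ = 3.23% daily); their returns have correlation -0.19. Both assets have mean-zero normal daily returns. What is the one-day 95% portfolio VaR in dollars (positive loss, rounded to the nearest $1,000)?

σ_p² = 0.76²·1.6² + 0.24²·3.23² + 2·-0.19·0.76·0.24·1.6·3.23 = 1.7214 (%²).
σ_p = √1.7214 = 1.312%.
At 95%, z = 1.645.
VaR = 1.645 × 1.312% = 2.158%; on $50,000,000 that is $1,079,000.

$1,079,000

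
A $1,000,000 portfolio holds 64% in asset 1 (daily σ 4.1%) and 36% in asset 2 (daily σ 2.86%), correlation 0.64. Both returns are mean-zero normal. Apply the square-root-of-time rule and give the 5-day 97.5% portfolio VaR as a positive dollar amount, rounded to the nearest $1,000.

$148,000

σ_p = √(0.64²·4.1² + 0.36²·2.86² + 2·0.64·0.64·0.36·4.1·2.86) = 3.377%.
σ_{5d} = 3.377% × √5 = 7.551%.
z(97.5%) = 1.960.
VaR = 1.960 × 7.551% = 14.800%; on $1,000,000 that is $148,000.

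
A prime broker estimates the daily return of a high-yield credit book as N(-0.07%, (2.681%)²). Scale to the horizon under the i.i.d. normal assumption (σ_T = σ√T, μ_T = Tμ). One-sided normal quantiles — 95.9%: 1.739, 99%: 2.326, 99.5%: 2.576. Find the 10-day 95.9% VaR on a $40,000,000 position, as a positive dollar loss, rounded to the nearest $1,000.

$6,177,000

σ_{10d} = 2.681% × √10 = 8.478%; μ_{10d} = 10 × -0.07% = -0.700%.
VaR = −(-0.700%) + 1.739 × 8.478% = 15.443%.
On $40,000,000: 0.15443 × $40,000,000 = $6,177,200.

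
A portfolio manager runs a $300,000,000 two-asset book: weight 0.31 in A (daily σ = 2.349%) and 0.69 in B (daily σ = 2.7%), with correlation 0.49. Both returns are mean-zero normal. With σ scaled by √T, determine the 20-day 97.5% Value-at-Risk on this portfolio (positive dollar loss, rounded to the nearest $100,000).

$60,700,000

σ_p = √(0.31²·2.349² + 0.69²·2.7² + 2·0.49·0.31·0.69·2.349·2.7) = 2.309%.
σ_{20d} = 2.309% × √20 = 10.326%.
z(97.5%) = 1.960.
VaR = 1.960 × 10.326% = 20.239%; on $300,000,000 that is $60,717,000.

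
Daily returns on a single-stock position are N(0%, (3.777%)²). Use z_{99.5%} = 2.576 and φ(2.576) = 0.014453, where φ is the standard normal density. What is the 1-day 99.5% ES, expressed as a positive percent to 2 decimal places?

Tail multiplier: φ(z)/(1−α) = 0.014453 / 0.005 = 2.891.
ES = 3.777% × 2.891 = 10.919%.

10.92%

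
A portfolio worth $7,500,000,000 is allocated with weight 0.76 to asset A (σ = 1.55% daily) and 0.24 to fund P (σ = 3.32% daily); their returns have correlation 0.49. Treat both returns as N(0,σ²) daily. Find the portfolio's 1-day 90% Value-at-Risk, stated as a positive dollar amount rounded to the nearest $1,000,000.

$165,000,000

σ_p² = 0.76²·1.55² + 0.24²·3.32² + 2·0.49·0.76·0.24·1.55·3.32 = 2.9424 (%²).
σ_p = √2.9424 = 1.715%.
At 90%, z = 1.282.
VaR = 1.282 × 1.715% = 2.199%; on $7,500,000,000 that is $164,925,000.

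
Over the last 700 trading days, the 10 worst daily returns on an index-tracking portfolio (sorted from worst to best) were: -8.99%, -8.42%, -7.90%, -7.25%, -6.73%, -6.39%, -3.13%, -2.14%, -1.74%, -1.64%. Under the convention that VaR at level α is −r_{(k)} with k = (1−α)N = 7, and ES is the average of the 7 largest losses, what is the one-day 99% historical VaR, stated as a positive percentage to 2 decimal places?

3.13%

k = 7; the 7th lowest return is -3.13%, so VaR = 3.13%.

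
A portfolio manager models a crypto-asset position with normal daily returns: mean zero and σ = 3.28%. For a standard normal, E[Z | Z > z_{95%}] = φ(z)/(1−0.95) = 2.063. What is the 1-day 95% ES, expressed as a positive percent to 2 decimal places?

ES = 3.28% × 2.063 = 6.767%.

6.77%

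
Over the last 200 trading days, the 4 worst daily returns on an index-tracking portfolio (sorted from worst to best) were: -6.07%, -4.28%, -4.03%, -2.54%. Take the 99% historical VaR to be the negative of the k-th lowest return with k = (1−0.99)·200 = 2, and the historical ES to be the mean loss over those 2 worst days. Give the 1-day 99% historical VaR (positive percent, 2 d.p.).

k = 2; the 2nd lowest return is -4.28%, so VaR = 4.28%.

4.28%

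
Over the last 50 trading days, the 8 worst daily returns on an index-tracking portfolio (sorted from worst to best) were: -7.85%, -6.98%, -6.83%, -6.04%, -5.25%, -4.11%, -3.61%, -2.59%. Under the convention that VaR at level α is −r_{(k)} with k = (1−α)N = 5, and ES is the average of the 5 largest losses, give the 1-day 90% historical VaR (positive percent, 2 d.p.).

5.25%

k = 5; the 5th lowest return is -5.25%, so VaR = 5.25%.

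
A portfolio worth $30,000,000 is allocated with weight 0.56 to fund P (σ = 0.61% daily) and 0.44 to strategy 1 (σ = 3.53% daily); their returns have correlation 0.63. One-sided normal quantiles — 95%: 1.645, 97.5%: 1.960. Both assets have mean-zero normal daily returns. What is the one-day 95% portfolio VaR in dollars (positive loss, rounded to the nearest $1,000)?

$882,000

σ_p² = 0.56²·0.61² + 0.44²·3.53² + 2·0.63·0.56·0.44·0.61·3.53 = 3.1976 (%²).
σ_p = √3.1976 = 1.788%.
VaR = 1.645 × 1.788% = 2.941%; on $30,000,000 that is $882,300.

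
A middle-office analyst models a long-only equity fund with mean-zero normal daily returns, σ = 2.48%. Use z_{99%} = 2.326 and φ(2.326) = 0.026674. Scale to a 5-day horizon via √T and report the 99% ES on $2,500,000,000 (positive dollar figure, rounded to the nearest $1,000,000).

σ_{5d} = 2.48% × √5 = 5.545%.
ES multiplier = φ(z)/(1−α) = 0.026674/0.01 = 2.667.
ES = 5.545% × 2.667 = 14.789%; on $2,500,000,000: $369,725,000.

$370,000,000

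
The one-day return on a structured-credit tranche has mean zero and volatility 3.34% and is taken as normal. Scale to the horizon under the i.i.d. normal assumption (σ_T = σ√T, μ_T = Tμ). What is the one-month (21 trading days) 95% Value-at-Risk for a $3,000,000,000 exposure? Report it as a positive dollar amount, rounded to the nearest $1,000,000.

$755,000,000

At 95%, z = 1.645.
σ_{21d} = 3.34% × √21 = 15.306%.
VaR = 1.645 × 15.306% = 25.178%.
On $3,000,000,000: 0.25178 × $3,000,000,000 = $755,340,000.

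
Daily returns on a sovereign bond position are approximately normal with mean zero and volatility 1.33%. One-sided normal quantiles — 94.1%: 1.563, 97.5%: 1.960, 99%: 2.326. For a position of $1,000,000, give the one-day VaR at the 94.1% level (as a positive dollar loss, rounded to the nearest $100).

VaR = z·σ = 1.563 × 1.33% = 2.079%.
On $1,000,000: 0.02079 × $1,000,000 = $20,790.

$20,800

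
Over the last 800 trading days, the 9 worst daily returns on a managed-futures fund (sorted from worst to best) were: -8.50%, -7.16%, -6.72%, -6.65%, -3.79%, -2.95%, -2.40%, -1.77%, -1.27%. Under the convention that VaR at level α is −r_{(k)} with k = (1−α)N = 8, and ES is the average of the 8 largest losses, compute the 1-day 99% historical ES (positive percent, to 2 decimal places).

The 8 worst returns sum to -39.94%.
ES = −(-39.94%) / 8 = 4.9925% ≈ 4.99%.

4.99%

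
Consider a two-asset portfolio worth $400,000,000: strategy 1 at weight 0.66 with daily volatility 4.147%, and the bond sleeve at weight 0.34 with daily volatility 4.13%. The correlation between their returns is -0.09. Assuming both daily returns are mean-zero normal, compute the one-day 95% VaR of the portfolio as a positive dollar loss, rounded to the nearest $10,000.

σ_p² = 0.66²·4.147² + 0.34²·4.13² + 2·-0.09·0.66·0.34·4.147·4.13 = 8.7713 (%²).
σ_p = √8.7713 = 2.962%.
At 95%, z = 1.645.
VaR = 1.645 × 2.962% = 4.872%; on $400,000,000 that is $19,488,000.

$19,490,000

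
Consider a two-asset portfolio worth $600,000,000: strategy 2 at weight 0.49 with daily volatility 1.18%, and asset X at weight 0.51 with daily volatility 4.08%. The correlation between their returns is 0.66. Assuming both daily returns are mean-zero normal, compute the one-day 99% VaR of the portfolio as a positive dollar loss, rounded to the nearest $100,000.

σ_p² = 0.49²·1.18² + 0.51²·4.08² + 2·0.66·0.49·0.51·1.18·4.08 = 6.2522 (%²).
σ_p = √6.2522 = 2.500%.
At 99%, z = 2.326.
VaR = 2.326 × 2.500% = 5.815%; on $600,000,000 that is $34,890,000.

$34,900,000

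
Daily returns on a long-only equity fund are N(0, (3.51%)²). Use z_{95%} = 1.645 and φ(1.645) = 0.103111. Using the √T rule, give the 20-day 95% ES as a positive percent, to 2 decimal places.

σ_{20d} = 3.51% × √20 = 15.697%.
ES multiplier = φ(z)/(1−α) = 0.103111/0.05 = 2.062.
ES = 15.697% × 2.062 = 32.367%.

32.37%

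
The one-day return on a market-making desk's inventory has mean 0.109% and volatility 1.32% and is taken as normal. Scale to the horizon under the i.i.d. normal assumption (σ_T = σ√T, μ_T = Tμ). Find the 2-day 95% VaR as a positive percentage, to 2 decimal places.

2.85%

At 95%, z = 1.645.
σ_{2d} = 1.32% × √2 = 1.867%; μ_{2d} = 2 × 0.109% = 0.218%.
VaR = −(0.218%) + 1.645 × 1.867% = 2.853%.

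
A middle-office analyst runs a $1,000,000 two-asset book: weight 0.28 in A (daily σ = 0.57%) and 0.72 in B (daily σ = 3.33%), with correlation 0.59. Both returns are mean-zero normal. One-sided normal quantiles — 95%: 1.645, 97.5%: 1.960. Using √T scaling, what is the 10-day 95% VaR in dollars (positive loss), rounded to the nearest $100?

$129,800

σ_p = √(0.28²·0.57² + 0.72²·3.33² + 2·0.59·0.28·0.72·0.57·3.33) = 2.495%.
σ_{10d} = 2.495% × √10 = 7.890%.
VaR = 1.645 × 7.890% = 12.979%; on $1,000,000 that is $129,790.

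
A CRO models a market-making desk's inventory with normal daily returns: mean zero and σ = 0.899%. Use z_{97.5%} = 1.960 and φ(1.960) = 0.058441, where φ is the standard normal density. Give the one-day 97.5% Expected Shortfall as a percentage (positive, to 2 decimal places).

2.10%

Tail multiplier: φ(z)/(1−α) = 0.058441 / 0.025 = 2.338.
ES = 0.899% × 2.338 = 2.102%.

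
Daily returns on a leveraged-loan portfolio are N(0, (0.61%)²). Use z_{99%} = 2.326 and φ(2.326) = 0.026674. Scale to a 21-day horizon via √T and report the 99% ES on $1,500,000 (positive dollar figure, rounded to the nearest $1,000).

$112,000

σ_{21d} = 0.61% × √21 = 2.795%.
ES multiplier = φ(z)/(1−α) = 0.026674/0.01 = 2.667.
ES = 2.795% × 2.667 = 7.454%; on $1,500,000: $111,810.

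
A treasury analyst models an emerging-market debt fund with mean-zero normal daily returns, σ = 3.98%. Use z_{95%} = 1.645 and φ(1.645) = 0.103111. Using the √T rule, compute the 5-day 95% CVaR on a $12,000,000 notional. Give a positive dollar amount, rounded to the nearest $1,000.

σ_{5d} = 3.98% × √5 = 8.900%.
ES multiplier = φ(z)/(1−α) = 0.103111/0.05 = 2.062.
ES = 8.900% × 2.062 = 18.352%; on $12,000,000: $2,202,240.

$2,202,000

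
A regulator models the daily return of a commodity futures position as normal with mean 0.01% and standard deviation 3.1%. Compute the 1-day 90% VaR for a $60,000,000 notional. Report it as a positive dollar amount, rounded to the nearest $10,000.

At 90% one-sided, z = 1.282.
VaR = −μ + z·σ = −(0.01%) + 1.282 × 3.1% = 3.964%.
On $60,000,000: 0.03964 × $60,000,000 = $2,378,400.

$2,380,000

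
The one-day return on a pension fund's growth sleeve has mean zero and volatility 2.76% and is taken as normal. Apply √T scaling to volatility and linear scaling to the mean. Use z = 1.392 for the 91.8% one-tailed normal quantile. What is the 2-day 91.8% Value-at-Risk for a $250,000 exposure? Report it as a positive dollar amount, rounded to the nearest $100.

σ_{2d} = 2.76% × √2 = 3.903%.
VaR = 1.392 × 3.903% = 5.433%.
On $250,000: 0.05433 × $250,000 = $13,582.

$13,600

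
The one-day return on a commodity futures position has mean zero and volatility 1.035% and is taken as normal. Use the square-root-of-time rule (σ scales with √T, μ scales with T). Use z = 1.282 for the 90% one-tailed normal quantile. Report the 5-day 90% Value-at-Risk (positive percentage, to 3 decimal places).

2.967%

σ_{5d} = 1.035% × √5 = 2.314%.
VaR = 1.282 × 2.314% = 2.967%.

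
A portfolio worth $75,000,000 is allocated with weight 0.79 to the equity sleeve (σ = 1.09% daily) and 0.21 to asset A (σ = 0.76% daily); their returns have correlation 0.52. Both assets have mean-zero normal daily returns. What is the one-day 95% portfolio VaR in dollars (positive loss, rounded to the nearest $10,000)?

σ_p² = 0.79²·1.09² + 0.21²·0.76² + 2·0.52·0.79·0.21·1.09·0.76 = 0.9099 (%²).
σ_p = √0.9099 = 0.954%.
At 95%, z = 1.645.
VaR = 1.645 × 0.954% = 1.569%; on $75,000,000 that is $1,176,750.

$1,180,000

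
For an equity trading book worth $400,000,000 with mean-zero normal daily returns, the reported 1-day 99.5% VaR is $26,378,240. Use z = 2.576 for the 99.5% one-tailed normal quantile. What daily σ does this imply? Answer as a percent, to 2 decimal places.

2.56%

VaR as a fraction: $26,378,240 / $400,000,000 = 6.595%.
σ = VaR / z = 6.595% / 2.576 = 2.560%.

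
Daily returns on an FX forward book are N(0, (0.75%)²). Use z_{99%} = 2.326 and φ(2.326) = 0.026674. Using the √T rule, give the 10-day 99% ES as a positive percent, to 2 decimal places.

6.33%

σ_{10d} = 0.75% × √10 = 2.372%.
ES multiplier = φ(z)/(1−α) = 0.026674/0.01 = 2.667.
ES = 2.372% × 2.667 = 6.326%.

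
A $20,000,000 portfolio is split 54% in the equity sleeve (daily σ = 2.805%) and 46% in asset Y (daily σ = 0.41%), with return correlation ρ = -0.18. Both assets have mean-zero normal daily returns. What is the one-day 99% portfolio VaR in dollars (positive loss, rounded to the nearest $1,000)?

σ_p² = 0.54²·2.805² + 0.46²·0.41² + 2·-0.18·0.54·0.46·2.805·0.41 = 2.2270 (%²).
σ_p = √2.2270 = 1.492%.
At 99%, z = 2.326.
VaR = 2.326 × 1.492% = 3.470%; on $20,000,000 that is $694,000.

$694,000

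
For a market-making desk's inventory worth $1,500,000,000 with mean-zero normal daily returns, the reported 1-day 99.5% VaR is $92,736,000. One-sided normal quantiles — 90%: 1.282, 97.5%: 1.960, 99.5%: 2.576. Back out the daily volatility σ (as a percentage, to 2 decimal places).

VaR as a fraction: $92,736,000 / $1,500,000,000 = 6.182%.
σ = VaR / z = 6.182% / 2.576 = 2.400%.

2.40%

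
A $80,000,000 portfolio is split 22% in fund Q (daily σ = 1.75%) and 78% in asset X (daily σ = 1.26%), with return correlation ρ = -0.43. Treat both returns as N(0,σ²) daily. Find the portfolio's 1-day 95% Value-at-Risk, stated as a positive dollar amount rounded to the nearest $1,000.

σ_p² = 0.22²·1.75² + 0.78²·1.26² + 2·-0.43·0.22·0.78·1.75·1.26 = 0.7887 (%²).
σ_p = √0.7887 = 0.888%.
At 95%, z = 1.645.
VaR = 1.645 × 0.888% = 1.461%; on $80,000,000 that is $1,168,800.

$1,169,000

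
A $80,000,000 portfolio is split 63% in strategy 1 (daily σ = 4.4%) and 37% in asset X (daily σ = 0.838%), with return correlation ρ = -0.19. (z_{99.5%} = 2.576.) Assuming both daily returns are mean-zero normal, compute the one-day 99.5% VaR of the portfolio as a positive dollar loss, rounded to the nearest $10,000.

$5,630,000

σ_p² = 0.63²·4.4² + 0.37²·0.838² + 2·-0.19·0.63·0.37·4.4·0.838 = 7.4535 (%²).
σ_p = √7.4535 = 2.730%.
VaR = 2.576 × 2.730% = 7.032%; on $80,000,000 that is $5,625,600.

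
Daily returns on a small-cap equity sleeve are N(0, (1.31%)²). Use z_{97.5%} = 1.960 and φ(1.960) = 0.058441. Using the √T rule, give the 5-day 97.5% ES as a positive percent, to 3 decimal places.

6.848%

σ_{5d} = 1.31% × √5 = 2.929%.
ES multiplier = φ(z)/(1−α) = 0.058441/0.025 = 2.338.
ES = 2.929% × 2.338 = 6.848%.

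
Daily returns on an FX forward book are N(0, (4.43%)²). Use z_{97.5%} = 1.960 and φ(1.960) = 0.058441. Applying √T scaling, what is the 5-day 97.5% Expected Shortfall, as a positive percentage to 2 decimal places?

σ_{5d} = 4.43% × √5 = 9.906%.
ES multiplier = φ(z)/(1−α) = 0.058441/0.025 = 2.338.
ES = 9.906% × 2.338 = 23.160%.

23.16%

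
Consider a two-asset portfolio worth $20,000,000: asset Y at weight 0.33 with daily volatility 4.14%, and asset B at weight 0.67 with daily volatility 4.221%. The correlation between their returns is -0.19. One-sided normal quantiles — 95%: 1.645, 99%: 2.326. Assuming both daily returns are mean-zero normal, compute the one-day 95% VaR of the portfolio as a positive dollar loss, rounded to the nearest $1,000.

σ_p² = 0.33²·4.14² + 0.67²·4.221² + 2·-0.19·0.33·0.67·4.14·4.221 = 8.3963 (%²).
σ_p = √8.3963 = 2.898%.
VaR = 1.645 × 2.898% = 4.767%; on $20,000,000 that is $953,400.

$953,000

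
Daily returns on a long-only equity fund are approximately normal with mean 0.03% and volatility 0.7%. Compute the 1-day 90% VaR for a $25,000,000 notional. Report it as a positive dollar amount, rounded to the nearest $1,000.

$217,000

At 90% one-sided, z = 1.282.
VaR = −μ + z·σ = −(0.03%) + 1.282 × 0.7% = 0.867%.
On $25,000,000: 0.00867 × $25,000,000 = $216,750.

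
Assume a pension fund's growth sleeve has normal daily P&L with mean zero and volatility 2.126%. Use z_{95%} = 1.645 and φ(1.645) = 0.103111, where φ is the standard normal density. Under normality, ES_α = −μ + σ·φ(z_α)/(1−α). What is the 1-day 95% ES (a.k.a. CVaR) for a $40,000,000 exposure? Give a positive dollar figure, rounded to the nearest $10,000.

$1,750,000

Tail multiplier: φ(z)/(1−α) = 0.103111 / 0.05 = 2.062.
ES = 2.126% × 2.062 = 4.384%.
On $40,000,000: 0.04384 × $40,000,000 = $1,753,600.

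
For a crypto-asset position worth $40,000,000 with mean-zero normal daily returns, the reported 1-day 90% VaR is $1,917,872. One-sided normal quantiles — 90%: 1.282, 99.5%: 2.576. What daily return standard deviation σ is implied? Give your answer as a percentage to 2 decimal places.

VaR as a fraction: $1,917,872 / $40,000,000 = 4.795%.
σ = VaR / z = 4.795% / 1.282 = 3.740%.

3.74%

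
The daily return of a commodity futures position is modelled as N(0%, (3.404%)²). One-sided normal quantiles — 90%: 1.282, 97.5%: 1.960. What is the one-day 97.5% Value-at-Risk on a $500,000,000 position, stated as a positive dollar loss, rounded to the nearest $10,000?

VaR = z·σ = 1.960 × 3.404% = 6.672%.
On $500,000,000: 0.06672 × $500,000,000 = $33,360,000.

$33,360,000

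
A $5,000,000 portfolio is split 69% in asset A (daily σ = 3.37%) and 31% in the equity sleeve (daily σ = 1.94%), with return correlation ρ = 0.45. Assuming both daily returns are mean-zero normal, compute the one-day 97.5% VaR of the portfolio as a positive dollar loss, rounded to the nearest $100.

σ_p² = 0.69²·3.37² + 0.31²·1.94² + 2·0.45·0.69·0.31·3.37·1.94 = 7.0273 (%²).
σ_p = √7.0273 = 2.651%.
At 97.5%, z = 1.960.
VaR = 1.960 × 2.651% = 5.196%; on $5,000,000 that is $259,800.

$259,800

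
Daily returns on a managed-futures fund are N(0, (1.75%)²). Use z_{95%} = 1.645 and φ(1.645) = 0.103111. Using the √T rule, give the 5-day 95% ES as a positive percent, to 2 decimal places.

σ_{5d} = 1.75% × √5 = 3.913%.
ES multiplier = φ(z)/(1−α) = 0.103111/0.05 = 2.062.
ES = 3.913% × 2.062 = 8.069%.

8.07%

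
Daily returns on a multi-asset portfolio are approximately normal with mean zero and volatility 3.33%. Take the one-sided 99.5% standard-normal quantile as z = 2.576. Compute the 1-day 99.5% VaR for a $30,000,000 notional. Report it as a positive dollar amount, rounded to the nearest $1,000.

$2,573,000

VaR = z·σ = 2.576 × 3.33% = 8.578%.
On $30,000,000: 0.08578 × $30,000,000 = $2,573,400.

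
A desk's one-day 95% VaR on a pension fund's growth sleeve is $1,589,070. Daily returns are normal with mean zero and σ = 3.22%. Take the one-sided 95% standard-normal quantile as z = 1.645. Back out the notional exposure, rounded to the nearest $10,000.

$30,000,000

VaR as a fraction of value: z·σ = 1.645 × 3.22% = 5.2969%.
Position = $1,589,070 / 0.052969 = $30,000,000.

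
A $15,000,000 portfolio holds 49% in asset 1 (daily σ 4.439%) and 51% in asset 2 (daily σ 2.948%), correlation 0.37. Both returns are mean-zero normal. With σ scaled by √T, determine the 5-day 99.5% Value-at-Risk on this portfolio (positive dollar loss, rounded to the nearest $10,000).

$2,650,000

σ_p = √(0.49²·4.439² + 0.51²·2.948² + 2·0.37·0.49·0.51·4.439·2.948) = 3.068%.
σ_{5d} = 3.068% × √5 = 6.860%.
z(99.5%) = 2.576.
VaR = 2.576 × 6.860% = 17.671%; on $15,000,000 that is $2,650,650.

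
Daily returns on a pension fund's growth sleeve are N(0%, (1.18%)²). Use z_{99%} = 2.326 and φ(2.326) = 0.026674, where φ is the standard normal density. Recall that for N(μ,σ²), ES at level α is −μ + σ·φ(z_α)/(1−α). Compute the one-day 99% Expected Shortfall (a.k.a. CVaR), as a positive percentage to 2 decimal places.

Tail multiplier: φ(z)/(1−α) = 0.026674 / 0.01 = 2.667.
ES = 1.18% × 2.667 = 3.147%.

3.15%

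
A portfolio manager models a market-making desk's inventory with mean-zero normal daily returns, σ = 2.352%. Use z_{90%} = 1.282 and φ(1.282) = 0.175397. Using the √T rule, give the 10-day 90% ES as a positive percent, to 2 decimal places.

13.05%

σ_{10d} = 2.352% × √10 = 7.438%.
ES multiplier = φ(z)/(1−α) = 0.175397/0.1 = 1.754.
ES = 7.438% × 1.754 = 13.046%.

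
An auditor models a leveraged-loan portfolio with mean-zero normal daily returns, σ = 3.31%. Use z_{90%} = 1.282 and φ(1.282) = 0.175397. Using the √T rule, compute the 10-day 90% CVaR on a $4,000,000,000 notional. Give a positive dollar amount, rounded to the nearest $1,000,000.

$734,000,000

σ_{10d} = 3.31% × √10 = 10.467%.
ES multiplier = φ(z)/(1−α) = 0.175397/0.1 = 1.754.
ES = 10.467% × 1.754 = 18.359%; on $4,000,000,000: $734,360,000.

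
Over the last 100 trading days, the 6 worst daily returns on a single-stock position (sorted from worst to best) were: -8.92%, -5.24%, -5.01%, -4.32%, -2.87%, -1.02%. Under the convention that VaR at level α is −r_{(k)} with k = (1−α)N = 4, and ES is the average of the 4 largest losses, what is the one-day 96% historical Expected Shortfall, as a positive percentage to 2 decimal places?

The 4 worst returns sum to -23.49%.
ES = −(-23.49%) / 4 = 5.8725% ≈ 5.87%.

5.87%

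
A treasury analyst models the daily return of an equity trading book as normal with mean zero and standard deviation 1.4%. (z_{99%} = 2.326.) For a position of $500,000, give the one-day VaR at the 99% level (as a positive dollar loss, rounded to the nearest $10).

$16,280

VaR = z·σ = 2.326 × 1.4% = 3.256%.
On $500,000: 0.03256 × $500,000 = $16,280.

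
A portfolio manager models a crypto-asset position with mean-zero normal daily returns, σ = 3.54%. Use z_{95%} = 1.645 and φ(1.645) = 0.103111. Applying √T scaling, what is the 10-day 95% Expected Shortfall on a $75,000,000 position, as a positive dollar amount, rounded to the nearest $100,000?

σ_{10d} = 3.54% × √10 = 11.194%.
ES multiplier = φ(z)/(1−α) = 0.103111/0.05 = 2.062.
ES = 11.194% × 2.062 = 23.082%; on $75,000,000: $17,311,500.

$17,300,000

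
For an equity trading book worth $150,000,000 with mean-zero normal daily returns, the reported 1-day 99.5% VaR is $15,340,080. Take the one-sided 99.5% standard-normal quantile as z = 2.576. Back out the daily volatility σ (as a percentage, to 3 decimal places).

3.970%

VaR as a fraction: $15,340,080 / $150,000,000 = 10.227%.
σ = VaR / z = 10.227% / 2.576 = 3.970%.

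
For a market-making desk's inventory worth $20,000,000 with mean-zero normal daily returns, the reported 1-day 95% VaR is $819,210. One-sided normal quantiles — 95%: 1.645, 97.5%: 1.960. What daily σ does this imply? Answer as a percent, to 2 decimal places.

VaR as a fraction: $819,210 / $20,000,000 = 4.096%.
σ = VaR / z = 4.096% / 1.645 = 2.490%.

2.49%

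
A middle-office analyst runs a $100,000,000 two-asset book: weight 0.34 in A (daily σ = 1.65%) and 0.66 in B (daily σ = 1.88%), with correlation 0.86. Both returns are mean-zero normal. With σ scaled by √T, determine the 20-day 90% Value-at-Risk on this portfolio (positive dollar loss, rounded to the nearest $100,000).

$10,000,000

σ_p = √(0.34²·1.65² + 0.66²·1.88² + 2·0.86·0.34·0.66·1.65·1.88) = 1.747%.
σ_{20d} = 1.747% × √20 = 7.813%.
z(90%) = 1.282.
VaR = 1.282 × 7.813% = 10.016%; on $100,000,000 that is $10,016,000.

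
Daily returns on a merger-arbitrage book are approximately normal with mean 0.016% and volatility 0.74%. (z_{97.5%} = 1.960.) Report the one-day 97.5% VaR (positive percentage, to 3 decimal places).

1.434%

VaR = −μ + z·σ = −(0.016%) + 1.960 × 0.74% = 1.434%.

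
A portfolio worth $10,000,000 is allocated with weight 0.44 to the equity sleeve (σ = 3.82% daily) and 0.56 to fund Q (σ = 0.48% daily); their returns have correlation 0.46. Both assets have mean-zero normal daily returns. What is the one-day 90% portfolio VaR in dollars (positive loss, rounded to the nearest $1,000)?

$233,000

σ_p² = 0.44²·3.82² + 0.56²·0.48² + 2·0.46·0.44·0.56·3.82·0.48 = 3.3130 (%²).
σ_p = √3.3130 = 1.820%.
At 90%, z = 1.282.
VaR = 1.282 × 1.820% = 2.333%; on $10,000,000 that is $233,300.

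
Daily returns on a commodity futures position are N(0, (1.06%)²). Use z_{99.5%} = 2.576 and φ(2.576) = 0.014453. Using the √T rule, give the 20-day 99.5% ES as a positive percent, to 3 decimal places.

13.703%

σ_{20d} = 1.06% × √20 = 4.740%.
ES multiplier = φ(z)/(1−α) = 0.014453/0.005 = 2.891.
ES = 4.740% × 2.891 = 13.703%.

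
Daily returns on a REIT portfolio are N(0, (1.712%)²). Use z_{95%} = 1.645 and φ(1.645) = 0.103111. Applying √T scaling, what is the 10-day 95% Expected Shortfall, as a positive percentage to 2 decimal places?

σ_{10d} = 1.712% × √10 = 5.414%.
ES multiplier = φ(z)/(1−α) = 0.103111/0.05 = 2.062.
ES = 5.414% × 2.062 = 11.164%.

11.16%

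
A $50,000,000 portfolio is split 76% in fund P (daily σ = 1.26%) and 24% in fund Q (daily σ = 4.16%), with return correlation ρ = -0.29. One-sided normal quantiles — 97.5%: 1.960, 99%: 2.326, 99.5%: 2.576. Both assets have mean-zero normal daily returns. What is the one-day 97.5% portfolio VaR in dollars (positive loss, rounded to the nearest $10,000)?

$1,140,000

σ_p² = 0.76²·1.26² + 0.24²·4.16² + 2·-0.29·0.76·0.24·1.26·4.16 = 1.3593 (%²).
σ_p = √1.3593 = 1.166%.
VaR = 1.960 × 1.166% = 2.285%; on $50,000,000 that is $1,142,500.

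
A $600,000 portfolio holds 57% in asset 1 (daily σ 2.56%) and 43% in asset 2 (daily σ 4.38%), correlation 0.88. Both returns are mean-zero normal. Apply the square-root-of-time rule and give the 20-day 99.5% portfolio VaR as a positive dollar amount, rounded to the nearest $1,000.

σ_p = √(0.57²·2.56² + 0.43²·4.38² + 2·0.88·0.57·0.43·2.56·4.38) = 3.242%.
σ_{20d} = 3.242% × √20 = 14.499%.
z(99.5%) = 2.576.
VaR = 2.576 × 14.499% = 37.349%; on $600,000 that is $224,094.

$224,000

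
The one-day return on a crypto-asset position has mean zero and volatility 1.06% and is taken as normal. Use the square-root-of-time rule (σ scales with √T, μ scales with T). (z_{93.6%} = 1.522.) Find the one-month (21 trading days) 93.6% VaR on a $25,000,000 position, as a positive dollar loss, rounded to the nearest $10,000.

σ_{21d} = 1.06% × √21 = 4.858%.
VaR = 1.522 × 4.858% = 7.394%.
On $25,000,000: 0.07394 × $25,000,000 = $1,848,500.

$1,850,000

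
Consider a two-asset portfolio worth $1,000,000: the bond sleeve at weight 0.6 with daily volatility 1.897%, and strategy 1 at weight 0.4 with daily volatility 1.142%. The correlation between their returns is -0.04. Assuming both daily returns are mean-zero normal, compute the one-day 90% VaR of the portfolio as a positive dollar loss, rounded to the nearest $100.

$15,500

σ_p² = 0.6²·1.897² + 0.4²·1.142² + 2·-0.04·0.6·0.4·1.897·1.142 = 1.4626 (%²).
σ_p = √1.4626 = 1.209%.
At 90%, z = 1.282.
VaR = 1.282 × 1.209% = 1.550%; on $1,000,000 that is $15,500.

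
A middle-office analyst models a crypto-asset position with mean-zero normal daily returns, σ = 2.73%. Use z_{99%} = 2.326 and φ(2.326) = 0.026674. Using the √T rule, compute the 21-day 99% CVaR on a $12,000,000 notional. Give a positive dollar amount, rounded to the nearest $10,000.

$4,000,000

σ_{21d} = 2.73% × √21 = 12.510%.
ES multiplier = φ(z)/(1−α) = 0.026674/0.01 = 2.667.
ES = 12.510% × 2.667 = 33.364%; on $12,000,000: $4,003,680.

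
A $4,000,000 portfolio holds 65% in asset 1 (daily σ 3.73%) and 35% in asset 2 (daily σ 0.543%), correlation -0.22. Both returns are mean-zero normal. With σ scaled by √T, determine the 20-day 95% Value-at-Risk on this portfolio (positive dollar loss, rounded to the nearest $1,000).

σ_p = √(0.65²·3.73² + 0.35²·0.543² + 2·-0.22·0.65·0.35·3.73·0.543) = 2.390%.
σ_{20d} = 2.390% × √20 = 10.688%.
z(95%) = 1.645.
VaR = 1.645 × 10.688% = 17.582%; on $4,000,000 that is $703,280.

$703,000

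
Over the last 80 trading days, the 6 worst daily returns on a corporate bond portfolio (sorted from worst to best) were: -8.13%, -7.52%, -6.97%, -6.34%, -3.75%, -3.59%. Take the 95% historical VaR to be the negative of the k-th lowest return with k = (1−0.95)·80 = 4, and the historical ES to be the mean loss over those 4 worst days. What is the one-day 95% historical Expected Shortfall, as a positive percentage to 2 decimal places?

7.24%

The 4 worst returns sum to -28.96%.
ES = −(-28.96%) / 4 = 7.24%.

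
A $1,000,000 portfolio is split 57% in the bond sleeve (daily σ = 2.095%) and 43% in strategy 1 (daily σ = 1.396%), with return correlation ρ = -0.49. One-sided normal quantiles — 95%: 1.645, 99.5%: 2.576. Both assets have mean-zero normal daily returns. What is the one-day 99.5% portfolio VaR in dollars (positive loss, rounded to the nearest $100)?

$26,800

σ_p² = 0.57²·2.095² + 0.43²·1.396² + 2·-0.49·0.57·0.43·2.095·1.396 = 1.0838 (%²).
σ_p = √1.0838 = 1.041%.
VaR = 2.576 × 1.041% = 2.682%; on $1,000,000 that is $26,820.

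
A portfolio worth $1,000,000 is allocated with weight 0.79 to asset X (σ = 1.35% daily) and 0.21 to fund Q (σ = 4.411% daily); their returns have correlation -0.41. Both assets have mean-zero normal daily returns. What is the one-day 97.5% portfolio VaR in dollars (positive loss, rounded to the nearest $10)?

$21,340

σ_p² = 0.79²·1.35² + 0.21²·4.411² + 2·-0.41·0.79·0.21·1.35·4.411 = 1.1854 (%²).
σ_p = √1.1854 = 1.089%.
At 97.5%, z = 1.960.
VaR = 1.960 × 1.089% = 2.134%; on $1,000,000 that is $21,340.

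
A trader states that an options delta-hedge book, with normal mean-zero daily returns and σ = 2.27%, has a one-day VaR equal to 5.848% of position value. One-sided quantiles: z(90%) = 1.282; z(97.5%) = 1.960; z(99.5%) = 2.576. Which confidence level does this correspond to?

99.5%

Implied z = VaR/σ = 5.848 / 2.27 = 2.576.
This matches z(99.5%) = 2.576.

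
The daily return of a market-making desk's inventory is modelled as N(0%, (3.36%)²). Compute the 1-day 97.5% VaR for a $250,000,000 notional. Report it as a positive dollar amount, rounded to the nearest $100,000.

$16,500,000

At 97.5% one-sided, z = 1.960.
VaR = z·σ = 1.960 × 3.36% = 6.586%.
On $250,000,000: 0.06586 × $250,000,000 = $16,465,000.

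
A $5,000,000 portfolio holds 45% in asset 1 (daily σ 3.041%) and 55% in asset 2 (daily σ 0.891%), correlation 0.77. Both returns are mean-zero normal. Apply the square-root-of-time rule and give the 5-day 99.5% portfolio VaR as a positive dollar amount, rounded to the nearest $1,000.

σ_p = √(0.45²·3.041² + 0.55²·0.891² + 2·0.77·0.45·0.55·3.041·0.891) = 1.774%.
σ_{5d} = 1.774% × √5 = 3.967%.
z(99.5%) = 2.576.
VaR = 2.576 × 3.967% = 10.219%; on $5,000,000 that is $510,950.

$511,000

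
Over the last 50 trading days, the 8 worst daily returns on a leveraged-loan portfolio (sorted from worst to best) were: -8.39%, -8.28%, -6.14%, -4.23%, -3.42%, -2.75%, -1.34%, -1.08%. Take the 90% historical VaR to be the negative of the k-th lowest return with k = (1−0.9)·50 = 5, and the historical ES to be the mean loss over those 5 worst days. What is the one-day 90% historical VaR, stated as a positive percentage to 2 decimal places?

3.42%

k = 5; the 5th lowest return is -3.42%, so VaR = 3.42%.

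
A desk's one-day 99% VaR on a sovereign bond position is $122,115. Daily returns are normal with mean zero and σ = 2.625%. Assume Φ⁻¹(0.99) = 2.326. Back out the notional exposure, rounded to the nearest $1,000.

$2,000,000

VaR as a fraction of value: z·σ = 2.326 × 2.625% = 6.10575%.
Position = $122,115 / 0.0610575 = $2,000,000.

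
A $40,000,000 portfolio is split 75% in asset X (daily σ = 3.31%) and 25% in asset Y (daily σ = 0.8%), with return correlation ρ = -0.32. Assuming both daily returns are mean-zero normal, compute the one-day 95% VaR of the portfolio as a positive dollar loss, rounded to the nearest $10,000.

$1,600,000

σ_p² = 0.75²·3.31² + 0.25²·0.8² + 2·-0.32·0.75·0.25·3.31·0.8 = 5.8850 (%²).
σ_p = √5.8850 = 2.426%.
At 95%, z = 1.645.
VaR = 1.645 × 2.426% = 3.991%; on $40,000,000 that is $1,596,400.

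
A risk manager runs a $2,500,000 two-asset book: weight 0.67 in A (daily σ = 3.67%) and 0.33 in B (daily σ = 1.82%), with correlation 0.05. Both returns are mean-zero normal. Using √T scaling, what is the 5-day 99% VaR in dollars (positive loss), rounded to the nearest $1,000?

σ_p = √(0.67²·3.67² + 0.33²·1.82² + 2·0.05·0.67·0.33·3.67·1.82) = 2.560%.
σ_{5d} = 2.560% × √5 = 5.724%.
z(99%) = 2.326.
VaR = 2.326 × 5.724% = 13.314%; on $2,500,000 that is $332,850.

$333,000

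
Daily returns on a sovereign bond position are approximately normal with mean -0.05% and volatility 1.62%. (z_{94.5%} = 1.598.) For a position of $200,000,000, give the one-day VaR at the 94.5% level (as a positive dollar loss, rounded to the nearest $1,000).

VaR = −μ + z·σ = −(-0.05%) + 1.598 × 1.62% = 2.639%.
On $200,000,000: 0.02639 × $200,000,000 = $5,278,000.

$5,278,000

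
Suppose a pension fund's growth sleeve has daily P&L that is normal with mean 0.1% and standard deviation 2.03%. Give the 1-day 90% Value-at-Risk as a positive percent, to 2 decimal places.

At 90% one-sided, z = 1.282.
VaR = −μ + z·σ = −(0.1%) + 1.282 × 2.03% = 2.502%.

2.50%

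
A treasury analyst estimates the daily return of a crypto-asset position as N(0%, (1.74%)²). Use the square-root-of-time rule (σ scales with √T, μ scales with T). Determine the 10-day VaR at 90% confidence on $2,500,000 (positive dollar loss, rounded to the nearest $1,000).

At 90%, z = 1.282.
σ_{10d} = 1.74% × √10 = 5.502%.
VaR = 1.282 × 5.502% = 7.054%.
On $2,500,000: 0.07054 × $2,500,000 = $176,350.

$176,000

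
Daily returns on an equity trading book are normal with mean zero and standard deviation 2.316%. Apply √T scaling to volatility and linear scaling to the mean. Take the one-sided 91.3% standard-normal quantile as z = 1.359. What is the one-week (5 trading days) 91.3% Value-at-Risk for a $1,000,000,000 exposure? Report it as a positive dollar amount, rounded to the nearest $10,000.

σ_{5d} = 2.316% × √5 = 5.179%.
VaR = 1.359 × 5.179% = 7.038%.
On $1,000,000,000: 0.07038 × $1,000,000,000 = $70,380,000.

$70,380,000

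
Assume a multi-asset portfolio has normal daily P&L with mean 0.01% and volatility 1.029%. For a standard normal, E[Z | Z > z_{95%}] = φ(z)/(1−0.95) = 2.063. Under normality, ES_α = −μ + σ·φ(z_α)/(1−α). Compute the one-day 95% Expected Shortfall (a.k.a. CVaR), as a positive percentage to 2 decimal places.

ES = −(0.01%) + 1.029% × 2.063 = 2.113%.

2.11%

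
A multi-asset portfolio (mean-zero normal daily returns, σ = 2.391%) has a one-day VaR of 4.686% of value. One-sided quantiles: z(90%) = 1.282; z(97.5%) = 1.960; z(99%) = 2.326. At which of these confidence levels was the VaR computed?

97.5%

Implied z = VaR/σ = 4.686 / 2.391 = 1.960.
This matches z(97.5%) = 1.960.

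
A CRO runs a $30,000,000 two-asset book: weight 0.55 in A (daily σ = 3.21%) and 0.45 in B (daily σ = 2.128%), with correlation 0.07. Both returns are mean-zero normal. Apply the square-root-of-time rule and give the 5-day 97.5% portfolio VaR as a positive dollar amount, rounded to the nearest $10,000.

$2,720,000

σ_p = √(0.55²·3.21² + 0.45²·2.128² + 2·0.07·0.55·0.45·3.21·2.128) = 2.067%.
σ_{5d} = 2.067% × √5 = 4.622%.
z(97.5%) = 1.960.
VaR = 1.960 × 4.622% = 9.059%; on $30,000,000 that is $2,717,700.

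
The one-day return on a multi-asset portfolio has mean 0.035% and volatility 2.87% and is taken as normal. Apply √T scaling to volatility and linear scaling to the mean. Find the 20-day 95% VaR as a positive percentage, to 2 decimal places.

20.41%

At 95%, z = 1.645.
σ_{20d} = 2.87% × √20 = 12.835%; μ_{20d} = 20 × 0.035% = 0.700%.
VaR = −(0.700%) + 1.645 × 12.835% = 20.414%.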